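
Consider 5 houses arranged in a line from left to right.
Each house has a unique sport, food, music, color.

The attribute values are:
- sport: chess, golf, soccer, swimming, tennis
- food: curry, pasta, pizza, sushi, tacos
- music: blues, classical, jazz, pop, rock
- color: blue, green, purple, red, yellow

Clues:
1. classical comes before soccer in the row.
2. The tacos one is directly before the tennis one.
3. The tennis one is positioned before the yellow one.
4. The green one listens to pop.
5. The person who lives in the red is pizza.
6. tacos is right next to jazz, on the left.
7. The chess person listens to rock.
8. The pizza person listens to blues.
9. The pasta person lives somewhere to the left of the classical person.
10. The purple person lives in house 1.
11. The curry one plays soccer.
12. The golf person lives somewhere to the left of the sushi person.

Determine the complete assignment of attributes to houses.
Solution:

House | Sport | Food | Music | Color
------------------------------------
  1   | chess | tacos | rock | purple
  2   | tennis | pasta | jazz | blue
  3   | golf | pizza | blues | red
  4   | swimming | sushi | classical | yellow
  5   | soccer | curry | pop | green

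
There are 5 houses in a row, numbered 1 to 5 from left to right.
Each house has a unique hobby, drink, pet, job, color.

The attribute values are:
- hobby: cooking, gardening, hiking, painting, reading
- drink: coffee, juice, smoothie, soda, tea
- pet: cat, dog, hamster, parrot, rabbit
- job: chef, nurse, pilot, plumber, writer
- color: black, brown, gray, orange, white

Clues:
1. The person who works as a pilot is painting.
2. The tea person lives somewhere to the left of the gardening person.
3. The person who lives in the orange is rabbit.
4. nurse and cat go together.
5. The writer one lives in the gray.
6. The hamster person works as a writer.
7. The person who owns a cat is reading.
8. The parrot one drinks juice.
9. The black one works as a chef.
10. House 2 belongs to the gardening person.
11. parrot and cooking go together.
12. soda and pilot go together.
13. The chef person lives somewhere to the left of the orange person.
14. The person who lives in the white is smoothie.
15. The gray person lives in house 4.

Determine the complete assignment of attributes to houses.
Solution:

House | Hobby | Drink | Pet | Job | Color
-----------------------------------------
  1   | reading | tea | cat | nurse | brown
  2   | gardening | smoothie | dog | plumber | white
  3   | cooking | juice | parrot | chef | black
  4   | hiking | coffee | hamster | writer | gray
  5   | painting | soda | rabbit | pilot | orange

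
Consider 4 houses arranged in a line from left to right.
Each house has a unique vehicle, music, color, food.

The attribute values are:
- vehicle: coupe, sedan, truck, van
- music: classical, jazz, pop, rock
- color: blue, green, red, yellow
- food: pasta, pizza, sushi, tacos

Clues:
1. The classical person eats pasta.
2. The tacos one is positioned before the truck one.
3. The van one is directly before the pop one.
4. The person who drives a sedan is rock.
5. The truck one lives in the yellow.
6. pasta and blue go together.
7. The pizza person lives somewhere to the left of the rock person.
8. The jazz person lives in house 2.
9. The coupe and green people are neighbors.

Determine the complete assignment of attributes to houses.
Solution:

House | Vehicle | Music | Color | Food
--------------------------------------
  1   | coupe | classical | blue | pasta
  2   | van | jazz | green | tacos
  3   | truck | pop | yellow | pizza
  4   | sedan | rock | red | sushi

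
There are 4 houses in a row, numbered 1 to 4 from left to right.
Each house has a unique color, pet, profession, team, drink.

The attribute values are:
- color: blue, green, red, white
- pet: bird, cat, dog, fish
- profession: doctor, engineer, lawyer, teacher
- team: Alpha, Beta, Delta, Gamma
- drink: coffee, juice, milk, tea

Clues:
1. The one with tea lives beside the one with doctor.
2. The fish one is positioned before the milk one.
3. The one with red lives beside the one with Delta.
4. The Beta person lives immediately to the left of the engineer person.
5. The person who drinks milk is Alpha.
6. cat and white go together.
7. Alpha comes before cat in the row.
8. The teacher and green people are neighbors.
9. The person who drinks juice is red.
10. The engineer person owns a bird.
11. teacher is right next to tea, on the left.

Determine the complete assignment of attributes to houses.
Solution:

House | Color | Pet | Profession | Team | Drink
-----------------------------------------------
  1   | red | fish | teacher | Beta | juice
  2   | green | bird | engineer | Delta | tea
  3   | blue | dog | doctor | Alpha | milk
  4   | white | cat | lawyer | Gamma | coffee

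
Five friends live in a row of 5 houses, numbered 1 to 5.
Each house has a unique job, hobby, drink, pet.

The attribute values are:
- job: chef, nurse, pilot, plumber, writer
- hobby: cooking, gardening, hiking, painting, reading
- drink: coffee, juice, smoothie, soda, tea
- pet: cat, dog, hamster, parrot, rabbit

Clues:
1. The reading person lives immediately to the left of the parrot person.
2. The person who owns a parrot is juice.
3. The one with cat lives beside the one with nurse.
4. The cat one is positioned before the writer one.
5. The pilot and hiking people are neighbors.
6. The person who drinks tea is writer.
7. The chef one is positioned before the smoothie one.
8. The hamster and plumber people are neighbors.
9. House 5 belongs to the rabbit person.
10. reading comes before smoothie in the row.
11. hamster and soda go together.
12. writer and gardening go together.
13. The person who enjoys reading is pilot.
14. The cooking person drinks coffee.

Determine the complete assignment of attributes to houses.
Solution:

House | Job | Hobby | Drink | Pet
---------------------------------
  1   | pilot | reading | soda | hamster
  2   | plumber | hiking | juice | parrot
  3   | chef | cooking | coffee | cat
  4   | nurse | painting | smoothie | dog
  5   | writer | gardening | tea | rabbit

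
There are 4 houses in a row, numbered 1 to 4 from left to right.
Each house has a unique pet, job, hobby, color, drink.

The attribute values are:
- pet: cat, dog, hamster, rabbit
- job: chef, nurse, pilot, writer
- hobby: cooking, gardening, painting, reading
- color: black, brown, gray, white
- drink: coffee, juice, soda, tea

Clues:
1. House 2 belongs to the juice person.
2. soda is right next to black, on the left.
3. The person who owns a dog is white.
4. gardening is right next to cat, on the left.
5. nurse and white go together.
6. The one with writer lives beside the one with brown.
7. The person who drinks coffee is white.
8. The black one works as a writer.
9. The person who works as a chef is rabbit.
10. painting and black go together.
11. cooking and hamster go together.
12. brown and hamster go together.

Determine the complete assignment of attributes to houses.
Solution:

House | Pet | Job | Hobby | Color | Drink
-----------------------------------------
  1   | rabbit | chef | gardening | gray | soda
  2   | cat | writer | painting | black | juice
  3   | hamster | pilot | cooking | brown | tea
  4   | dog | nurse | reading | white | coffee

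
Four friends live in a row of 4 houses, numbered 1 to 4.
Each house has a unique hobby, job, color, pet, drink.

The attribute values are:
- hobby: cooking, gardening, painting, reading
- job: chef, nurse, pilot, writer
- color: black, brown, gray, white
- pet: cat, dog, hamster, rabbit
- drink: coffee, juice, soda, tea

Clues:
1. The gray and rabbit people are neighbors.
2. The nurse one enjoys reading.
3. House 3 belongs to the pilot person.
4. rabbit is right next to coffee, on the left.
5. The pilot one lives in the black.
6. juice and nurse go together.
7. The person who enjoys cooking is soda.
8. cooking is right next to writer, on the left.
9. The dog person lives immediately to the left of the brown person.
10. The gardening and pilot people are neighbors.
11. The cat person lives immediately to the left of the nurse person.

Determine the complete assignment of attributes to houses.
Solution:

House | Hobby | Job | Color | Pet | Drink
-----------------------------------------
  1   | cooking | chef | gray | dog | soda
  2   | gardening | writer | brown | rabbit | tea
  3   | painting | pilot | black | cat | coffee
  4   | reading | nurse | white | hamster | juice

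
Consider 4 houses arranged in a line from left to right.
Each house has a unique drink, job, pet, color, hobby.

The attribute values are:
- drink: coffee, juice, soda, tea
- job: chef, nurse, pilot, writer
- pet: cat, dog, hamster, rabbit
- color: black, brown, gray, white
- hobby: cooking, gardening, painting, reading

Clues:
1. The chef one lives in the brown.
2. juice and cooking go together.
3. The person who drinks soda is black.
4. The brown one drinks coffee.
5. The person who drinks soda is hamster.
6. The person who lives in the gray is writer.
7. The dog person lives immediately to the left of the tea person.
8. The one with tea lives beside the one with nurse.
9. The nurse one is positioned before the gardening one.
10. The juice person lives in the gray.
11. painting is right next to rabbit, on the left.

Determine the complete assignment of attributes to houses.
Solution:

House | Drink | Job | Pet | Color | Hobby
-----------------------------------------
  1   | juice | writer | dog | gray | cooking
  2   | tea | pilot | cat | white | reading
  3   | soda | nurse | hamster | black | painting
  4   | coffee | chef | rabbit | brown | gardening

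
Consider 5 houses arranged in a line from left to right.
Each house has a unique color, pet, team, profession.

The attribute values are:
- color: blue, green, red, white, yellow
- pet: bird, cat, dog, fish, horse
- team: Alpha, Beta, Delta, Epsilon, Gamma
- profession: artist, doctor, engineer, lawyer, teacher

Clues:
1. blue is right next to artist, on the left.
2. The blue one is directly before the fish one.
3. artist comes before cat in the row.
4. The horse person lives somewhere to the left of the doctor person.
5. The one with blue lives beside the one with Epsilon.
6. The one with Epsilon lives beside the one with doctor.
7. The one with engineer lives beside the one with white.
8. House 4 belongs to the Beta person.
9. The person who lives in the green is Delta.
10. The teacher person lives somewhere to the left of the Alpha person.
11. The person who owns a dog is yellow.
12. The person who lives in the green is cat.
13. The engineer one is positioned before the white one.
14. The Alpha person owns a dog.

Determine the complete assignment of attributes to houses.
Solution:

House | Color | Pet | Team | Profession
---------------------------------------
  1   | blue | horse | Gamma | engineer
  2   | white | fish | Epsilon | artist
  3   | green | cat | Delta | doctor
  4   | red | bird | Beta | teacher
  5   | yellow | dog | Alpha | lawyer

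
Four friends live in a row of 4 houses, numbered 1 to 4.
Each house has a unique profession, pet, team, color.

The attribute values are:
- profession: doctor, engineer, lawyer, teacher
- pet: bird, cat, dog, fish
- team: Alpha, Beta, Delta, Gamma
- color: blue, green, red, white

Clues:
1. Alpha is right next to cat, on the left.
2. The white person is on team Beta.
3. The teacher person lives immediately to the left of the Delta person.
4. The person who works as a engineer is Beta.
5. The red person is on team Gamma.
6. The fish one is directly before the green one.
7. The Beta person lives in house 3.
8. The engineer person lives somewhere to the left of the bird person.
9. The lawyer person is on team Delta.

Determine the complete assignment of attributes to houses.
Solution:

House | Profession | Pet | Team | Color
---------------------------------------
  1   | teacher | fish | Alpha | blue
  2   | lawyer | cat | Delta | green
  3   | engineer | dog | Beta | white
  4   | doctor | bird | Gamma | red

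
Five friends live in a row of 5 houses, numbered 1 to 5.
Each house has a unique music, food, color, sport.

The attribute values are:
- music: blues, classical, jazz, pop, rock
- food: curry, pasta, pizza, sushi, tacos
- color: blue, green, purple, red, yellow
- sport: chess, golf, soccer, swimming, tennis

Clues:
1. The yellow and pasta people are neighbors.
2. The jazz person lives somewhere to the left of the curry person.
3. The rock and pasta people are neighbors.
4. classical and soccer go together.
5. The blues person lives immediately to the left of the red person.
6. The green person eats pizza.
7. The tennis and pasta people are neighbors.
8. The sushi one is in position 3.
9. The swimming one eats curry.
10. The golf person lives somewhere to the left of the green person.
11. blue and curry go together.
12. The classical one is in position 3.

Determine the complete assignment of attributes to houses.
Solution:

House | Music | Food | Color | Sport
------------------------------------
  1   | rock | tacos | yellow | tennis
  2   | blues | pasta | purple | golf
  3   | classical | sushi | red | soccer
  4   | jazz | pizza | green | chess
  5   | pop | curry | blue | swimming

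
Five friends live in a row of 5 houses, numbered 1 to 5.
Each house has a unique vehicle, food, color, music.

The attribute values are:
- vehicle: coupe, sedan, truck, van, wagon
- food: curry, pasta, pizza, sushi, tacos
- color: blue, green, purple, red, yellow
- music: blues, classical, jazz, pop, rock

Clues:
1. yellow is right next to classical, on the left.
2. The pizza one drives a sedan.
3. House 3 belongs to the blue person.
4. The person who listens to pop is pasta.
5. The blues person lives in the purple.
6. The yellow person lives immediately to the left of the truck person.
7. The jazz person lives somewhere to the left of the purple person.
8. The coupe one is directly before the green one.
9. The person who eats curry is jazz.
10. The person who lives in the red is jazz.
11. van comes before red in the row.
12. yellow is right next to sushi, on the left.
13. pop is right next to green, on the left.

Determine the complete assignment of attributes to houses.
Solution:

House | Vehicle | Food | Color | Music
--------------------------------------
  1   | coupe | pasta | yellow | pop
  2   | truck | sushi | green | classical
  3   | van | tacos | blue | rock
  4   | wagon | curry | red | jazz
  5   | sedan | pizza | purple | blues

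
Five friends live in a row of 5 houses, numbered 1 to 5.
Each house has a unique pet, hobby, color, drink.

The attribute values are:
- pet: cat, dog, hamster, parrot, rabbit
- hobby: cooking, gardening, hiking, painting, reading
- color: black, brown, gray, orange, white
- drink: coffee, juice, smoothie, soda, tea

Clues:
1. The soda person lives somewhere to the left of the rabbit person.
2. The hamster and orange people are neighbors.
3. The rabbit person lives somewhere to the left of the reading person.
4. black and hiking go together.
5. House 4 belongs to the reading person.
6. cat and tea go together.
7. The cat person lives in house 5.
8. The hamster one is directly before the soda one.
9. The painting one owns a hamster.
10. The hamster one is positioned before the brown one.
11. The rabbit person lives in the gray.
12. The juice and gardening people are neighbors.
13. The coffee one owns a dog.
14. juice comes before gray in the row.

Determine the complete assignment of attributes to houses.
Solution:

House | Pet | Hobby | Color | Drink
-----------------------------------
  1   | hamster | painting | white | juice
  2   | parrot | gardening | orange | soda
  3   | rabbit | cooking | gray | smoothie
  4   | dog | reading | brown | coffee
  5   | cat | hiking | black | tea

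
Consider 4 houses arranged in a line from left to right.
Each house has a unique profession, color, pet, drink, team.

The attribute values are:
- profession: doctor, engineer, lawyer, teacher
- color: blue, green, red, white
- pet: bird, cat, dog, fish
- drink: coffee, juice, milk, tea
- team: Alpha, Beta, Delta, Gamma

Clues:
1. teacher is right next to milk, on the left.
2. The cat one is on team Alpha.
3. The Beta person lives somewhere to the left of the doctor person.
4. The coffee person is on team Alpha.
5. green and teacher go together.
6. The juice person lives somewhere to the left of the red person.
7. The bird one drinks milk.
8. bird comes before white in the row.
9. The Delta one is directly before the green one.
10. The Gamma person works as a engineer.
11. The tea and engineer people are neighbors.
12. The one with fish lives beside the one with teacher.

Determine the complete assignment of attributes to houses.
Solution:

House | Profession | Color | Pet | Drink | Team
-----------------------------------------------
  1   | lawyer | blue | fish | juice | Delta
  2   | teacher | green | dog | tea | Beta
  3   | engineer | red | bird | milk | Gamma
  4   | doctor | white | cat | coffee | Alpha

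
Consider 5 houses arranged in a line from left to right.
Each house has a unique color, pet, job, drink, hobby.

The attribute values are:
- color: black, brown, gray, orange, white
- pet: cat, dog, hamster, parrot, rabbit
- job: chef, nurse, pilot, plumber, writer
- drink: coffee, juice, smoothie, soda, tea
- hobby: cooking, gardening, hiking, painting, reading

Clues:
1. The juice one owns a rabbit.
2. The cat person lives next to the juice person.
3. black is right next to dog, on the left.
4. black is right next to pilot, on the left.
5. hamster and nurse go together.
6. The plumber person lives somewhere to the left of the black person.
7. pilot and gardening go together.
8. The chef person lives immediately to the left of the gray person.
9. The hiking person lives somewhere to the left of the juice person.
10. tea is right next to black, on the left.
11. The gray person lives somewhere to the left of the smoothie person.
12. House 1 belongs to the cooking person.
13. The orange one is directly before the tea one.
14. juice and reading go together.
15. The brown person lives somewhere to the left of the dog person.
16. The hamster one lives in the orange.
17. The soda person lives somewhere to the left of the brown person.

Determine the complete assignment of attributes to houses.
Solution:

House | Color | Pet | Job | Drink | Hobby
-----------------------------------------
  1   | orange | hamster | nurse | soda | cooking
  2   | brown | cat | plumber | tea | hiking
  3   | black | rabbit | chef | juice | reading
  4   | gray | dog | pilot | coffee | gardening
  5   | white | parrot | writer | smoothie | painting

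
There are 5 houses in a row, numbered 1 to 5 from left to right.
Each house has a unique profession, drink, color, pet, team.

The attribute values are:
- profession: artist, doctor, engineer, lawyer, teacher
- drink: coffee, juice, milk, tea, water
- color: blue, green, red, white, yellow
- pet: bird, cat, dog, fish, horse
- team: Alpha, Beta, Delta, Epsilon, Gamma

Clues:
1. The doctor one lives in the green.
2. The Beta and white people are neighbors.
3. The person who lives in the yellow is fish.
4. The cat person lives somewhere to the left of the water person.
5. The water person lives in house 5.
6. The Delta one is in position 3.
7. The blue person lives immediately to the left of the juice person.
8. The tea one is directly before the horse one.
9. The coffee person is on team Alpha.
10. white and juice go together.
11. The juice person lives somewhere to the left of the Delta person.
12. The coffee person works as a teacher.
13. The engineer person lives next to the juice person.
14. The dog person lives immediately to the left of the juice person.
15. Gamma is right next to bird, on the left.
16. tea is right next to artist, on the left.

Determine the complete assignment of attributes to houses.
Solution:

House | Profession | Drink | Color | Pet | Team
-----------------------------------------------
  1   | engineer | tea | blue | dog | Beta
  2   | artist | juice | white | horse | Gamma
  3   | doctor | milk | green | bird | Delta
  4   | teacher | coffee | red | cat | Alpha
  5   | lawyer | water | yellow | fish | Epsilon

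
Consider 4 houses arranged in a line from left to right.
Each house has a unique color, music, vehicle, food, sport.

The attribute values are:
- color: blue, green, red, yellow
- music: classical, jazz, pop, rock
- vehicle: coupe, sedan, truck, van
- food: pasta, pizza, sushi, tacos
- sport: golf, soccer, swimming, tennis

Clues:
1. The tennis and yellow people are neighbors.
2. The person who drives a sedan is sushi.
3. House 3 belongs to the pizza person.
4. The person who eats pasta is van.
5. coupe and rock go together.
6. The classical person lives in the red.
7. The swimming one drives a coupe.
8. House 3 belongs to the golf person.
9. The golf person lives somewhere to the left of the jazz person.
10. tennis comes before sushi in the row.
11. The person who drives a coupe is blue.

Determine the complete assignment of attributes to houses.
Solution:

House | Color | Music | Vehicle | Food | Sport
----------------------------------------------
  1   | blue | rock | coupe | tacos | swimming
  2   | red | classical | van | pasta | tennis
  3   | yellow | pop | truck | pizza | golf
  4   | green | jazz | sedan | sushi | soccer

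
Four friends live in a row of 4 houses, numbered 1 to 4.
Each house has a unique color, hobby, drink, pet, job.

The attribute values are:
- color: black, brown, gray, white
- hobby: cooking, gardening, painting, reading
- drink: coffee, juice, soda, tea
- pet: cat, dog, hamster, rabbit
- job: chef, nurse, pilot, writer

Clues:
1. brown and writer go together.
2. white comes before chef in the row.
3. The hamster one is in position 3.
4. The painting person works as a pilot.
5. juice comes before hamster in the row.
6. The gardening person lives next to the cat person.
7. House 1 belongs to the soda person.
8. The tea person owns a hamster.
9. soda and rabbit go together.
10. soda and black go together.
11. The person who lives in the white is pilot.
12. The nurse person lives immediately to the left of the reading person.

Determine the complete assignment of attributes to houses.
Solution:

House | Color | Hobby | Drink | Pet | Job
-----------------------------------------
  1   | black | gardening | soda | rabbit | nurse
  2   | brown | reading | juice | cat | writer
  3   | white | painting | tea | hamster | pilot
  4   | gray | cooking | coffee | dog | chef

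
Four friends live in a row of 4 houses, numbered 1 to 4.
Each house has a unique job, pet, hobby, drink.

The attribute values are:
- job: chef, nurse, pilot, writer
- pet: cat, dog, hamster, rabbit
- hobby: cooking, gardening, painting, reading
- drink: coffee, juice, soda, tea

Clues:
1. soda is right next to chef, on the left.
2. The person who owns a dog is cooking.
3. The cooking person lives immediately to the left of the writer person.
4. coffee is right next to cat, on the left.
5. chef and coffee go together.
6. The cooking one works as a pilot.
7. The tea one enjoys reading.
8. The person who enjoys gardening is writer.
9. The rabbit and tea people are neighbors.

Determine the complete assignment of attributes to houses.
Solution:

House | Job | Pet | Hobby | Drink
---------------------------------
  1   | pilot | dog | cooking | juice
  2   | writer | hamster | gardening | soda
  3   | chef | rabbit | painting | coffee
  4   | nurse | cat | reading | tea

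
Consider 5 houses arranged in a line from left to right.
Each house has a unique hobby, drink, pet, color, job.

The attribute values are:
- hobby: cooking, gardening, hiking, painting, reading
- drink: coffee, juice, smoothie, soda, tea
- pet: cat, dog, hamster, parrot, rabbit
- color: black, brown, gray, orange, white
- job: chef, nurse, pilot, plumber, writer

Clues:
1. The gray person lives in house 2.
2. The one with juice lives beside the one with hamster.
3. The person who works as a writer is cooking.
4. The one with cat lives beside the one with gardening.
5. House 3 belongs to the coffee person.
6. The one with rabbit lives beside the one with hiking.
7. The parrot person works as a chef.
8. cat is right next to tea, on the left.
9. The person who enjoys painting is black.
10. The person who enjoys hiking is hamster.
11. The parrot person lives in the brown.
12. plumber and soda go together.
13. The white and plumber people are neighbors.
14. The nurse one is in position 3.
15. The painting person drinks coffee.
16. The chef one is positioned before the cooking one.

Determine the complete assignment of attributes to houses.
Solution:

House | Hobby | Drink | Pet | Color | Job
-----------------------------------------
  1   | reading | juice | rabbit | white | pilot
  2   | hiking | soda | hamster | gray | plumber
  3   | painting | coffee | cat | black | nurse
  4   | gardening | tea | parrot | brown | chef
  5   | cooking | smoothie | dog | orange | writer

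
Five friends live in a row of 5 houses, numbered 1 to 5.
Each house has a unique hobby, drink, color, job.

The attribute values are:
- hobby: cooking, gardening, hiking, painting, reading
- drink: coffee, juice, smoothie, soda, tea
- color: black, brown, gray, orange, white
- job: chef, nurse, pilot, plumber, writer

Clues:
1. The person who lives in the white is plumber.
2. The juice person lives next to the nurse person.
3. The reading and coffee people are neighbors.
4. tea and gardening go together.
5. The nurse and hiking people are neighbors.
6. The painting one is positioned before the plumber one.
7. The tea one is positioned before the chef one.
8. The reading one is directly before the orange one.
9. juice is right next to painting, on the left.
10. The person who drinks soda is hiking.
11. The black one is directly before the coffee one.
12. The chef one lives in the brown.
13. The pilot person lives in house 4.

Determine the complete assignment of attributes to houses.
Solution:

House | Hobby | Drink | Color | Job
-----------------------------------
  1   | reading | juice | black | writer
  2   | painting | coffee | orange | nurse
  3   | hiking | soda | white | plumber
  4   | gardening | tea | gray | pilot
  5   | cooking | smoothie | brown | chef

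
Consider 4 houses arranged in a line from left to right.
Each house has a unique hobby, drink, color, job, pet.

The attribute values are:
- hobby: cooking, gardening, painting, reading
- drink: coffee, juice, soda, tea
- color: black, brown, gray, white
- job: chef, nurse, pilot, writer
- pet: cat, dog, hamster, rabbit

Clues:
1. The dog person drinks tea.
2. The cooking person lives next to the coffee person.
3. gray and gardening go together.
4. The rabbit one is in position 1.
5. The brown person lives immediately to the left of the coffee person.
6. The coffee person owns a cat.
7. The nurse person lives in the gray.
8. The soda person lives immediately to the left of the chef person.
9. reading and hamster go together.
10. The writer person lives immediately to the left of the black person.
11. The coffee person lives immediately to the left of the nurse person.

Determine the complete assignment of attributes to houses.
Solution:

House | Hobby | Drink | Color | Job | Pet
-----------------------------------------
  1   | cooking | soda | brown | writer | rabbit
  2   | painting | coffee | black | chef | cat
  3   | gardening | tea | gray | nurse | dog
  4   | reading | juice | white | pilot | hamster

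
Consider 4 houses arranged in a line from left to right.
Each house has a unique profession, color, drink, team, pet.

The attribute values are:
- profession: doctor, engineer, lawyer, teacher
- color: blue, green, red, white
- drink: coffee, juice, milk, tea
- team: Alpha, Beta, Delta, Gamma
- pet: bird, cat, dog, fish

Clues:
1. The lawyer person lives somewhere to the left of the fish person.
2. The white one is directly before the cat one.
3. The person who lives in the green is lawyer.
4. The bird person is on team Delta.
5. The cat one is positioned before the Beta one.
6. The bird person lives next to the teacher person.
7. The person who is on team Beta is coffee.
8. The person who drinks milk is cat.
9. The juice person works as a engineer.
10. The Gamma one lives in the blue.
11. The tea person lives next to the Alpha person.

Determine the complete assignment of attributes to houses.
Solution:

House | Profession | Color | Drink | Team | Pet
-----------------------------------------------
  1   | doctor | white | tea | Delta | bird
  2   | teacher | red | milk | Alpha | cat
  3   | lawyer | green | coffee | Beta | dog
  4   | engineer | blue | juice | Gamma | fish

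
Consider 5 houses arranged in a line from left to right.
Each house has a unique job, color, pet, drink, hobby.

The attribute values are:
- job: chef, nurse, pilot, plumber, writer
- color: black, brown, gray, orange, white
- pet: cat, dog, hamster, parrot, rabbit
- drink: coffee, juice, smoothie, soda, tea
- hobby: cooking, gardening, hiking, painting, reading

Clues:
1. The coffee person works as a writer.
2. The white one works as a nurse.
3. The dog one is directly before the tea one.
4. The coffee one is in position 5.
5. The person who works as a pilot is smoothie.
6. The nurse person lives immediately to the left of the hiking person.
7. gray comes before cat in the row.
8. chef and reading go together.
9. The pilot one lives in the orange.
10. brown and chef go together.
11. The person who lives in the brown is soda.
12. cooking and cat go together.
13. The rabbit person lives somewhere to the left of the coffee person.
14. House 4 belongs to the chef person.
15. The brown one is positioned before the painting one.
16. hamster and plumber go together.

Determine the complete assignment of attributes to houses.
Solution:

House | Job | Color | Pet | Drink | Hobby
-----------------------------------------
  1   | nurse | white | dog | juice | gardening
  2   | plumber | gray | hamster | tea | hiking
  3   | pilot | orange | cat | smoothie | cooking
  4   | chef | brown | rabbit | soda | reading
  5   | writer | black | parrot | coffee | painting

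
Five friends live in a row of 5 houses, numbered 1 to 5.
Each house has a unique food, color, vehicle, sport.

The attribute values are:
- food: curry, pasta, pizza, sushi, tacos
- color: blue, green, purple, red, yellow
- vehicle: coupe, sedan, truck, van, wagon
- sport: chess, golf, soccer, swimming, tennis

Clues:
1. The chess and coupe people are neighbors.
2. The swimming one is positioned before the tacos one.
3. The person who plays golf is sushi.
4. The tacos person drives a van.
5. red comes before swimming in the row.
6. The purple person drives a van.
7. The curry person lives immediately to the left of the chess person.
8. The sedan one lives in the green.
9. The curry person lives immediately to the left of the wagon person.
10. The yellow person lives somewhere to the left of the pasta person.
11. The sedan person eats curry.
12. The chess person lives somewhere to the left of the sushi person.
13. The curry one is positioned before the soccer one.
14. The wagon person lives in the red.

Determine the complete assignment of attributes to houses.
Solution:

House | Food | Color | Vehicle | Sport
--------------------------------------
  1   | curry | green | sedan | tennis
  2   | pizza | red | wagon | chess
  3   | sushi | yellow | coupe | golf
  4   | pasta | blue | truck | swimming
  5   | tacos | purple | van | soccer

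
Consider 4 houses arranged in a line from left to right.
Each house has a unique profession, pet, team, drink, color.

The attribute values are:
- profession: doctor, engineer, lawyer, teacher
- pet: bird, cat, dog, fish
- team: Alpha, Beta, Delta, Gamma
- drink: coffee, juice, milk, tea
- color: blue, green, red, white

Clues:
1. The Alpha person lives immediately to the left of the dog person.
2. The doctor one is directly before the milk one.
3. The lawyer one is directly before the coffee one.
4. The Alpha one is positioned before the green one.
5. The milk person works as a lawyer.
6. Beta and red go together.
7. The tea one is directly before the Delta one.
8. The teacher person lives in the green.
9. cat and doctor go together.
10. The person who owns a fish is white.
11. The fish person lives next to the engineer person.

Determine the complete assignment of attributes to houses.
Solution:

House | Profession | Pet | Team | Drink | Color
-----------------------------------------------
  1   | doctor | cat | Beta | tea | red
  2   | lawyer | fish | Delta | milk | white
  3   | engineer | bird | Alpha | coffee | blue
  4   | teacher | dog | Gamma | juice | green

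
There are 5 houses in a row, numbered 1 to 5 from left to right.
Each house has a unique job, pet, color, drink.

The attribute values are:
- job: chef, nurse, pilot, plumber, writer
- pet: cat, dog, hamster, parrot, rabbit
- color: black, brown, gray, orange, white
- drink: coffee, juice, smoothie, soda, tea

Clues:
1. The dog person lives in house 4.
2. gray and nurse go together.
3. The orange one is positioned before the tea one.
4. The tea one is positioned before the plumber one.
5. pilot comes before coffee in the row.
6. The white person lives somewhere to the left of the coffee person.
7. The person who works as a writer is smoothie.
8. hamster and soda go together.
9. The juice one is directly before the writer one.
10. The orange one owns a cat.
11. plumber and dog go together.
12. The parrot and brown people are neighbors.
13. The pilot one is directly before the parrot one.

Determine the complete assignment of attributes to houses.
Solution:

House | Job | Pet | Color | Drink
---------------------------------
  1   | pilot | cat | orange | juice
  2   | writer | parrot | white | smoothie
  3   | chef | rabbit | brown | tea
  4   | plumber | dog | black | coffee
  5   | nurse | hamster | gray | soda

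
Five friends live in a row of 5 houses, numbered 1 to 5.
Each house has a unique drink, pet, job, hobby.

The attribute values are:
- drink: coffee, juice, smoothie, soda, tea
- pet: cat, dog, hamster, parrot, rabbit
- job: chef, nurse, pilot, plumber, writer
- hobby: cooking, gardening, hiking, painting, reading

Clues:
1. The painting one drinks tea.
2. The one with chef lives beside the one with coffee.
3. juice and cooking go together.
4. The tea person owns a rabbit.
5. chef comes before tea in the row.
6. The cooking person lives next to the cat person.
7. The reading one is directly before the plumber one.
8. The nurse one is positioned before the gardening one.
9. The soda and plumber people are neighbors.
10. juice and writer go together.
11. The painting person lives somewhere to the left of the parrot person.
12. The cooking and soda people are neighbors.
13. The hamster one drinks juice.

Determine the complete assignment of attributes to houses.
Solution:

House | Drink | Pet | Job | Hobby
---------------------------------
  1   | juice | hamster | writer | cooking
  2   | soda | cat | chef | reading
  3   | coffee | dog | plumber | hiking
  4   | tea | rabbit | nurse | painting
  5   | smoothie | parrot | pilot | gardening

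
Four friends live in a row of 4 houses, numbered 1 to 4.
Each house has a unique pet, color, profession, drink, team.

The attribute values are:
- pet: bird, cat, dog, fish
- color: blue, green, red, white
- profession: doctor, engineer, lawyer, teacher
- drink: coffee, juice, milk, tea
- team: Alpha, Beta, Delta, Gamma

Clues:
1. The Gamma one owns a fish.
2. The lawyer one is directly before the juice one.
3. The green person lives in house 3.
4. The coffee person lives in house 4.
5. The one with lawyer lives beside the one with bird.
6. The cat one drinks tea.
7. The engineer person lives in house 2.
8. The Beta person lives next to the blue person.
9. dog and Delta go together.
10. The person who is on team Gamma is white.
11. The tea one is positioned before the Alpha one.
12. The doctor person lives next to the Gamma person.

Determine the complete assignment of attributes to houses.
Solution:

House | Pet | Color | Profession | Drink | Team
-----------------------------------------------
  1   | cat | red | lawyer | tea | Beta
  2   | bird | blue | engineer | juice | Alpha
  3   | dog | green | doctor | milk | Delta
  4   | fish | white | teacher | coffee | Gamma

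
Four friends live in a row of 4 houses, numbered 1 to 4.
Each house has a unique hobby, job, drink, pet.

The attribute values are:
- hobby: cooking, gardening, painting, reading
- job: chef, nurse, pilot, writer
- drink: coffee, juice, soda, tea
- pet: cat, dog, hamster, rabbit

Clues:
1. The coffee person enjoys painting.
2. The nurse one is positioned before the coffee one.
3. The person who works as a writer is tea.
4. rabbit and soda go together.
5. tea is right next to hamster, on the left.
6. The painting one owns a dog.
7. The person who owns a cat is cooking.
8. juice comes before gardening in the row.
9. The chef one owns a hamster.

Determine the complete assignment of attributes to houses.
Solution:

House | Hobby | Job | Drink | Pet
---------------------------------
  1   | cooking | writer | tea | cat
  2   | reading | chef | juice | hamster
  3   | gardening | nurse | soda | rabbit
  4   | painting | pilot | coffee | dog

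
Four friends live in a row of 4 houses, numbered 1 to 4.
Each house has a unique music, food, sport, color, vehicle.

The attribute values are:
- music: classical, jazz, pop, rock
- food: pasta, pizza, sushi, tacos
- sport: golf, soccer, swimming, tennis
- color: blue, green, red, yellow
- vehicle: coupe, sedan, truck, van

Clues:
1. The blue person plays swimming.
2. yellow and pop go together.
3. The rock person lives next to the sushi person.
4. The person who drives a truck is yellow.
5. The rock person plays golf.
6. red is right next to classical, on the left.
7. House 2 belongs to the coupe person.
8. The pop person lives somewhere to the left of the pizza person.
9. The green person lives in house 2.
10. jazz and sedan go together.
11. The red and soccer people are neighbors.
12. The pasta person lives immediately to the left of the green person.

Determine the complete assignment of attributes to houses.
Solution:

House | Music | Food | Sport | Color | Vehicle
----------------------------------------------
  1   | rock | pasta | golf | red | van
  2   | classical | sushi | soccer | green | coupe
  3   | pop | tacos | tennis | yellow | truck
  4   | jazz | pizza | swimming | blue | sedan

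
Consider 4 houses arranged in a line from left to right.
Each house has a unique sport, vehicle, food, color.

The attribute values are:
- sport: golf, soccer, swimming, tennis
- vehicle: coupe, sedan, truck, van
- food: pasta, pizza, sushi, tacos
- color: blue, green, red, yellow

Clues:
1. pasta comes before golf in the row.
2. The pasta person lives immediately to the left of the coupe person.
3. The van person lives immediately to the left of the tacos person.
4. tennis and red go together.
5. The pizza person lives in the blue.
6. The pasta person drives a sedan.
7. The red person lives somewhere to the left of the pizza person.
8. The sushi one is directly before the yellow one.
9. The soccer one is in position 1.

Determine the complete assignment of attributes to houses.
Solution:

House | Sport | Vehicle | Food | Color
--------------------------------------
  1   | soccer | van | sushi | green
  2   | swimming | truck | tacos | yellow
  3   | tennis | sedan | pasta | red
  4   | golf | coupe | pizza | blue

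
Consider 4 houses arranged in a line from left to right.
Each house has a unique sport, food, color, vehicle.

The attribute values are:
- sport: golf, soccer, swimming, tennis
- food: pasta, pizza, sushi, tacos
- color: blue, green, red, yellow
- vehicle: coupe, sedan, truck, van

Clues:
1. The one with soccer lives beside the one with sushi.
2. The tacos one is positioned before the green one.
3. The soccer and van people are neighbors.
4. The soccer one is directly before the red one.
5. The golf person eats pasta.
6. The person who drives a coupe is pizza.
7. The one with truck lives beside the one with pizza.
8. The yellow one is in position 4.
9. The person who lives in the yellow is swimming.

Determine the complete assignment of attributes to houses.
Solution:

House | Sport | Food | Color | Vehicle
--------------------------------------
  1   | soccer | tacos | blue | sedan
  2   | tennis | sushi | red | van
  3   | golf | pasta | green | truck
  4   | swimming | pizza | yellow | coupe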